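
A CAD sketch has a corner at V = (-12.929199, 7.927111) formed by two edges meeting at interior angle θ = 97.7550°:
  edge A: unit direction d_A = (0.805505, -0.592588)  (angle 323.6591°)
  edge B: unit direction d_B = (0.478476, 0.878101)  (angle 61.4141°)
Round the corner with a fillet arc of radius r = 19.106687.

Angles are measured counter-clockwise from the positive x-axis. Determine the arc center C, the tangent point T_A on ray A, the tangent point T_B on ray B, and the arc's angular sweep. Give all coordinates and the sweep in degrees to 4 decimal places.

center=(11.8299,13.4327) T_A=(0.5075,-1.9579) T_B=(-4.9477,22.5747) sweep=82.2450

bisector direction at 12.5366° = (0.976158,0.217063)
center distance |VC| = r/sin(θ/2) = 19.106687/sin(48.8775°) = 25.363807
C = V + |VC|·bis = (11.8299,13.4327)
T_A = V + ((C−V)·d_A)·d_A = V + 16.6810·d_A = (0.5075,-1.9579)
T_B = V + ((C−V)·d_B)·d_B = V + 16.6810·d_B = (-4.9477,22.5747)
sweep = 180° − θ = 82.2450°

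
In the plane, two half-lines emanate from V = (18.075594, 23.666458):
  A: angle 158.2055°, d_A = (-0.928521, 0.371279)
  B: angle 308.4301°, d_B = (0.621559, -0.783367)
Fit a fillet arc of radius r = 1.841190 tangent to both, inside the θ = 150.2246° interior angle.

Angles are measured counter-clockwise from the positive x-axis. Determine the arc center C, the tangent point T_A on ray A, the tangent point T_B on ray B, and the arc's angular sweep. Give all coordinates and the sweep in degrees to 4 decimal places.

bisector direction at 233.3178° = (-0.597376,-0.801961)
center distance |VC| = r/sin(θ/2) = 1.841190/sin(75.1123°) = 1.905143
C = V + |VC|·bis = (16.9375,22.1386)
T_A = V + ((C−V)·d_A)·d_A = V + 0.4895·d_A = (17.6211,23.8482)
T_B = V + ((C−V)·d_B)·d_B = V + 0.4895·d_B = (18.3798,23.2830)
sweep = 180° − θ = 29.7754°

center=(16.9375,22.1386) T_A=(17.6211,23.8482) T_B=(18.3798,23.2830) sweep=29.7754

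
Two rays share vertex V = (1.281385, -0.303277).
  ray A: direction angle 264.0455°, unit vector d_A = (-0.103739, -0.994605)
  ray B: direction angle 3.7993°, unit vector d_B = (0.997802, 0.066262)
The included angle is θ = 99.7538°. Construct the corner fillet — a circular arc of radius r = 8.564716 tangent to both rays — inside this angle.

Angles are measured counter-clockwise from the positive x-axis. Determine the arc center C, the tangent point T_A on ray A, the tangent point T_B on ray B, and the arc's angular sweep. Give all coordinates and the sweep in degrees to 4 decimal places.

center=(9.0511,-8.3709) T_A=(0.5326,-7.4824) T_B=(8.4836,0.1750) sweep=80.2462

bisector direction at 313.9224° = (0.693683,-0.720280)
center distance |VC| = r/sin(θ/2) = 8.564716/sin(49.8769°) = 11.200661
C = V + |VC|·bis = (9.0511,-8.3709)
T_A = V + ((C−V)·d_A)·d_A = V + 7.2181·d_A = (0.5326,-7.4824)
T_B = V + ((C−V)·d_B)·d_B = V + 7.2181·d_B = (8.4836,0.1750)
sweep = 180° − θ = 80.2462°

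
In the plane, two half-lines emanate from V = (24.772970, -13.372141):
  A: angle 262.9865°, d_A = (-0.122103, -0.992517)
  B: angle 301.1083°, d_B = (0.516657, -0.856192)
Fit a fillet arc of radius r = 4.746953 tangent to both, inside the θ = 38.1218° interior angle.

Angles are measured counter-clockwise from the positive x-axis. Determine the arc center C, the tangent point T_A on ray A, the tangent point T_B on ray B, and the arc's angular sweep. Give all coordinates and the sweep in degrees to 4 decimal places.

bisector direction at 282.0474° = (0.208721,-0.977975)
center distance |VC| = r/sin(θ/2) = 4.746953/sin(19.0609°) = 14.535658
C = V + |VC|·bis = (27.8069,-27.5877)
T_A = V + ((C−V)·d_A)·d_A = V + 13.7387·d_A = (23.0954,-27.0080)
T_B = V + ((C−V)·d_B)·d_B = V + 13.7387·d_B = (31.8712,-25.1351)
sweep = 180° − θ = 141.8782°

center=(27.8069,-27.5877) T_A=(23.0954,-27.0080) T_B=(31.8712,-25.1351) sweep=141.8782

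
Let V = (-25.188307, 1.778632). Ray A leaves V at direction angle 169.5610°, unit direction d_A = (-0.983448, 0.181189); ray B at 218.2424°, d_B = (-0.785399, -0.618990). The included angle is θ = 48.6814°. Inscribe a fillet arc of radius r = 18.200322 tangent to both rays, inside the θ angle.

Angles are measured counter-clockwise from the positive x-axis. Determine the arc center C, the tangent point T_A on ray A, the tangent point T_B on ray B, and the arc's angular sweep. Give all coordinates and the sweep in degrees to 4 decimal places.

bisector direction at 193.9017° = (-0.970709,-0.240257)
center distance |VC| = r/sin(θ/2) = 18.200322/sin(24.3407°) = 44.158211
C = V + |VC|·bis = (-68.0531,-8.8307)
T_A = V + ((C−V)·d_A)·d_A = V + 40.2330·d_A = (-64.7554,9.0684)
T_B = V + ((C−V)·d_B)·d_B = V + 40.2330·d_B = (-56.7873,-23.1252)
sweep = 180° − θ = 131.3186°

center=(-68.0531,-8.8307) T_A=(-64.7554,9.0684) T_B=(-56.7873,-23.1252) sweep=131.3186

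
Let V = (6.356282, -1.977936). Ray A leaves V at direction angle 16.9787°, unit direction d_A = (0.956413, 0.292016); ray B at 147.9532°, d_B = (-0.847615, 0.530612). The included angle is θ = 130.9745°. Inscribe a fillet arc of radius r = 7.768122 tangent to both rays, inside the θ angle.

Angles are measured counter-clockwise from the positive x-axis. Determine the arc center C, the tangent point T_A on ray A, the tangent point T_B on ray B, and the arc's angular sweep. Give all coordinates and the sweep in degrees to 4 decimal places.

bisector direction at 82.4660° = (0.131115,0.991367)
center distance |VC| = r/sin(θ/2) = 7.768122/sin(65.4873°) = 8.537627
C = V + |VC|·bis = (7.4757,6.4860)
T_A = V + ((C−V)·d_A)·d_A = V + 3.5422·d_A = (9.7441,-0.9435)
T_B = V + ((C−V)·d_B)·d_B = V + 3.5422·d_B = (3.3538,-0.0984)
sweep = 180° − θ = 49.0255°

center=(7.4757,6.4860) T_A=(9.7441,-0.9435) T_B=(3.3538,-0.0984) sweep=49.0255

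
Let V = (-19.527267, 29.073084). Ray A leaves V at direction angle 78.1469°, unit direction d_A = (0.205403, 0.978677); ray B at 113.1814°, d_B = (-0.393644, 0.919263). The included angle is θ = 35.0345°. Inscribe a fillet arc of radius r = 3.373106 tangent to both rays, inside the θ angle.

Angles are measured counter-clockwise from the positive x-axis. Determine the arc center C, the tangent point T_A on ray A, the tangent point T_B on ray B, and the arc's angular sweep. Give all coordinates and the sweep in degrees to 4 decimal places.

bisector direction at 95.6642° = (-0.098697,0.995118)
center distance |VC| = r/sin(θ/2) = 3.373106/sin(17.5173°) = 11.206596
C = V + |VC|·bis = (-20.6333,40.2250)
T_A = V + ((C−V)·d_A)·d_A = V + 10.6869·d_A = (-17.3321,39.5321)
T_B = V + ((C−V)·d_B)·d_B = V + 10.6869·d_B = (-23.7341,38.8972)
sweep = 180° − θ = 144.9655°

center=(-20.6333,40.2250) T_A=(-17.3321,39.5321) T_B=(-23.7341,38.8972) sweep=144.9655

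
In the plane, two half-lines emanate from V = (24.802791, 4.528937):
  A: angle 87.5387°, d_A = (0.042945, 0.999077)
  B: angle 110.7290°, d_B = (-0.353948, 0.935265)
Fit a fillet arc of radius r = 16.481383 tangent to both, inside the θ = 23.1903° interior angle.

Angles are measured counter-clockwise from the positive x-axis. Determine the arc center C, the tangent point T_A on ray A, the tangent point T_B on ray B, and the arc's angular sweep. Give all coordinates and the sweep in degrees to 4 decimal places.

bisector direction at 99.1339° = (-0.158741,0.987320)
center distance |VC| = r/sin(θ/2) = 16.481383/sin(11.5952°) = 81.998970
C = V + |VC|·bis = (11.7862,85.4882)
T_A = V + ((C−V)·d_A)·d_A = V + 80.3256·d_A = (28.2523,84.7804)
T_B = V + ((C−V)·d_B)·d_B = V + 80.3256·d_B = (-3.6283,79.6546)
sweep = 180° − θ = 156.8097°

center=(11.7862,85.4882) T_A=(28.2523,84.7804) T_B=(-3.6283,79.6546) sweep=156.8097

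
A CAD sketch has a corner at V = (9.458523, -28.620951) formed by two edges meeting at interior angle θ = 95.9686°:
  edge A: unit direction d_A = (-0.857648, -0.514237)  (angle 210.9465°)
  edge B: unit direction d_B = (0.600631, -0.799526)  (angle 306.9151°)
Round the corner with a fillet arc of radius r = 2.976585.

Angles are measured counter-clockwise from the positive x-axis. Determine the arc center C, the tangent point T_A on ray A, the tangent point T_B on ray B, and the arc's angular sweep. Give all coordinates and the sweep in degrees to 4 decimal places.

bisector direction at 258.9308° = (-0.191994,-0.981396)
center distance |VC| = r/sin(θ/2) = 2.976585/sin(47.9843°) = 4.006379
C = V + |VC|·bis = (8.6893,-32.5528)
T_A = V + ((C−V)·d_A)·d_A = V + 2.6816·d_A = (7.1586,-29.9999)
T_B = V + ((C−V)·d_B)·d_B = V + 2.6816·d_B = (11.0692,-30.7650)
sweep = 180° − θ = 84.0314°

center=(8.6893,-32.5528) T_A=(7.1586,-29.9999) T_B=(11.0692,-30.7650) sweep=84.0314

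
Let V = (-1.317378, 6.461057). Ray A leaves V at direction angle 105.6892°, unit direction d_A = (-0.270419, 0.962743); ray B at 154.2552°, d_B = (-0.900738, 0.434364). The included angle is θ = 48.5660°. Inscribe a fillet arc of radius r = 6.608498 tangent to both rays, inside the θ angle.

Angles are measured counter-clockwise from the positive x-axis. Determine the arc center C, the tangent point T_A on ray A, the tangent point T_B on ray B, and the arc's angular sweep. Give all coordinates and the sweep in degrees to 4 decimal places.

center=(-11.6407,18.7760) T_A=(-5.2784,20.5631) T_B=(-14.5112,12.8235) sweep=131.4340

bisector direction at 129.9722° = (-0.642416,0.766356)
center distance |VC| = r/sin(θ/2) = 6.608498/sin(24.2830°) = 16.069534
C = V + |VC|·bis = (-11.6407,18.7760)
T_A = V + ((C−V)·d_A)·d_A = V + 14.6478·d_A = (-5.2784,20.5631)
T_B = V + ((C−V)·d_B)·d_B = V + 14.6478·d_B = (-14.5112,12.8235)
sweep = 180° − θ = 131.4340°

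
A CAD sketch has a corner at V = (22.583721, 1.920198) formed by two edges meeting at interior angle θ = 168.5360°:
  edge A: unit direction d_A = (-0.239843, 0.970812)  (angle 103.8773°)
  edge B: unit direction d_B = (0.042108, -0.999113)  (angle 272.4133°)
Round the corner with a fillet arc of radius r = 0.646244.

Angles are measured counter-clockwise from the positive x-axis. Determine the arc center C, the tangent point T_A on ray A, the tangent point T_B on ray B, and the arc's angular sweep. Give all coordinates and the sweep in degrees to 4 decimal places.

bisector direction at 188.1453° = (-0.989912,-0.141684)
center distance |VC| = r/sin(θ/2) = 0.646244/sin(84.2680°) = 0.649491
C = V + |VC|·bis = (21.9408,1.8282)
T_A = V + ((C−V)·d_A)·d_A = V + 0.0649·d_A = (22.5682,1.9832)
T_B = V + ((C−V)·d_B)·d_B = V + 0.0649·d_B = (22.5865,1.8554)
sweep = 180° − θ = 11.4640°

center=(21.9408,1.8282) T_A=(22.5682,1.9832) T_B=(22.5865,1.8554) sweep=11.4640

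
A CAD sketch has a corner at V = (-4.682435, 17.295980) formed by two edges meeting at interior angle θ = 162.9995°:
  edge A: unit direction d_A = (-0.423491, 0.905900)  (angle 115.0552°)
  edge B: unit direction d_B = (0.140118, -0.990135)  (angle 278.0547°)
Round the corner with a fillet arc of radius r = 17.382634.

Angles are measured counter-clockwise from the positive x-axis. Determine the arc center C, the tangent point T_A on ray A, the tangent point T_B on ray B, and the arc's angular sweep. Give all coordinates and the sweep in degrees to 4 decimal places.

bisector direction at 196.5550° = (-0.958547,-0.284935)
center distance |VC| = r/sin(θ/2) = 17.382634/sin(81.4998°) = 17.575699
C = V + |VC|·bis = (-21.5296,12.2881)
T_A = V + ((C−V)·d_A)·d_A = V + 2.5979·d_A = (-5.7826,19.6494)
T_B = V + ((C−V)·d_B)·d_B = V + 2.5979·d_B = (-4.3184,14.7237)
sweep = 180° − θ = 17.0005°

center=(-21.5296,12.2881) T_A=(-5.7826,19.6494) T_B=(-4.3184,14.7237) sweep=17.0005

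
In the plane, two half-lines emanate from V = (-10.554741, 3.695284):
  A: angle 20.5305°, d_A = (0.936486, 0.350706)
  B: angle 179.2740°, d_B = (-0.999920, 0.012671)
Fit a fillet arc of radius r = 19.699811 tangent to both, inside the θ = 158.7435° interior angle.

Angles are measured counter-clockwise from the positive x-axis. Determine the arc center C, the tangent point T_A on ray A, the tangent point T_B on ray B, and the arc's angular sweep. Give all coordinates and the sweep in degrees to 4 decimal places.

bisector direction at 99.9023° = (-0.171968,0.985103)
center distance |VC| = r/sin(θ/2) = 19.699811/sin(79.3718°) = 20.043670
C = V + |VC|·bis = (-14.0016,23.4404)
T_A = V + ((C−V)·d_A)·d_A = V + 3.6968·d_A = (-7.0928,4.9918)
T_B = V + ((C−V)·d_B)·d_B = V + 3.6968·d_B = (-14.2512,3.7421)
sweep = 180° − θ = 21.2565°

center=(-14.0016,23.4404) T_A=(-7.0928,4.9918) T_B=(-14.2512,3.7421) sweep=21.2565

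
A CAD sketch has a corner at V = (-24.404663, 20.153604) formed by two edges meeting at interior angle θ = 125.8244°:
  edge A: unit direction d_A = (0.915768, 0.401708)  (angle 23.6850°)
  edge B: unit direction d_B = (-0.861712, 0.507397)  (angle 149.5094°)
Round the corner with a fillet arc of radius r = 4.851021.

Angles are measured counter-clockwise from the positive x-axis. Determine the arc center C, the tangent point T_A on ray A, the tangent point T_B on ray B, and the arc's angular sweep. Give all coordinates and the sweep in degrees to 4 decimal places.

center=(-24.0813,25.5927) T_A=(-22.1326,21.1503) T_B=(-26.5426,21.4125) sweep=54.1756

bisector direction at 86.5972° = (0.059355,0.998237)
center distance |VC| = r/sin(θ/2) = 4.851021/sin(62.9122°) = 5.448689
C = V + |VC|·bis = (-24.0813,25.5927)
T_A = V + ((C−V)·d_A)·d_A = V + 2.4811·d_A = (-22.1326,21.1503)
T_B = V + ((C−V)·d_B)·d_B = V + 2.4811·d_B = (-26.5426,21.4125)
sweep = 180° − θ = 54.1756°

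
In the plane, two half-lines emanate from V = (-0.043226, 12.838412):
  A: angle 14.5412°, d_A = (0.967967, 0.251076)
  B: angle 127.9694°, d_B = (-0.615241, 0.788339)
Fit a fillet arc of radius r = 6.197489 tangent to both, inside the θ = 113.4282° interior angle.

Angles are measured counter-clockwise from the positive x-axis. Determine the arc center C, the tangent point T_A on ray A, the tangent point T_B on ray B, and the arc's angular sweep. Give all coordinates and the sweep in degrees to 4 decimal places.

center=(2.3392,19.8590) T_A=(3.8952,13.8600) T_B=(-2.5465,16.0460) sweep=66.5718

bisector direction at 71.2553° = (0.321352,0.946960)
center distance |VC| = r/sin(θ/2) = 6.197489/sin(56.7141°) = 7.413775
C = V + |VC|·bis = (2.3392,19.8590)
T_A = V + ((C−V)·d_A)·d_A = V + 4.0688·d_A = (3.8952,13.8600)
T_B = V + ((C−V)·d_B)·d_B = V + 4.0688·d_B = (-2.5465,16.0460)
sweep = 180° − θ = 66.5718°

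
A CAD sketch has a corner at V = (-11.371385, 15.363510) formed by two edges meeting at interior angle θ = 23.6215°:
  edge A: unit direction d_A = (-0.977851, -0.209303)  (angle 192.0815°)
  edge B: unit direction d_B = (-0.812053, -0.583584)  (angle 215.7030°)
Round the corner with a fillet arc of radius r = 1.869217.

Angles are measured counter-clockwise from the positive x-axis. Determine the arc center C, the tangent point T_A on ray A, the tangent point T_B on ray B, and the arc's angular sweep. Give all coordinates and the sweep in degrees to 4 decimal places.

bisector direction at 203.8923° = (-0.914309,-0.405018)
center distance |VC| = r/sin(θ/2) = 1.869217/sin(11.8108°) = 9.132400
C = V + |VC|·bis = (-19.7212,11.6647)
T_A = V + ((C−V)·d_A)·d_A = V + 8.9391·d_A = (-20.1125,13.4925)
T_B = V + ((C−V)·d_B)·d_B = V + 8.9391·d_B = (-18.6304,10.1468)
sweep = 180° − θ = 156.3785°

center=(-19.7212,11.6647) T_A=(-20.1125,13.4925) T_B=(-18.6304,10.1468) sweep=156.3785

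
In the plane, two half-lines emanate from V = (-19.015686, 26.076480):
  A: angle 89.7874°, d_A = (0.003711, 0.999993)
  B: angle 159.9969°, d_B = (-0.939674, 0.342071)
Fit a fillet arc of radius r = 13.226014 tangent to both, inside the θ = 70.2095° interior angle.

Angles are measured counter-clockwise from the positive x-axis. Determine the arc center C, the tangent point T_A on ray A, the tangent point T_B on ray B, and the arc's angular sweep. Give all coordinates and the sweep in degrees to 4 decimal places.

bisector direction at 124.8922° = (-0.572034,0.820230)
center distance |VC| = r/sin(θ/2) = 13.226014/sin(35.1048°) = 22.998841
C = V + |VC|·bis = (-32.1718,44.9408)
T_A = V + ((C−V)·d_A)·d_A = V + 18.8154·d_A = (-18.9459,44.8917)
T_B = V + ((C−V)·d_B)·d_B = V + 18.8154·d_B = (-36.6960,32.5127)
sweep = 180° − θ = 109.7905°

center=(-32.1718,44.9408) T_A=(-18.9459,44.8917) T_B=(-36.6960,32.5127) sweep=109.7905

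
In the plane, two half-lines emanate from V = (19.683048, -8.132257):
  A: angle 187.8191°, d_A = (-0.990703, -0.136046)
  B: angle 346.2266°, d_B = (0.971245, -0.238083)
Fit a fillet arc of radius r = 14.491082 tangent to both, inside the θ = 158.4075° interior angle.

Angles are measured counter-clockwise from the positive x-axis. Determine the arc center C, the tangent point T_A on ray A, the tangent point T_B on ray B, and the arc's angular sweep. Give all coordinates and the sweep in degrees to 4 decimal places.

center=(18.9169,-22.8645) T_A=(16.9454,-8.5082) T_B=(22.3669,-8.7902) sweep=21.5925

bisector direction at 267.0229° = (-0.051938,-0.998650)
center distance |VC| = r/sin(θ/2) = 14.491082/sin(79.2037°) = 14.752203
C = V + |VC|·bis = (18.9169,-22.8645)
T_A = V + ((C−V)·d_A)·d_A = V + 2.7633·d_A = (16.9454,-8.5082)
T_B = V + ((C−V)·d_B)·d_B = V + 2.7633·d_B = (22.3669,-8.7902)
sweep = 180° − θ = 21.5925°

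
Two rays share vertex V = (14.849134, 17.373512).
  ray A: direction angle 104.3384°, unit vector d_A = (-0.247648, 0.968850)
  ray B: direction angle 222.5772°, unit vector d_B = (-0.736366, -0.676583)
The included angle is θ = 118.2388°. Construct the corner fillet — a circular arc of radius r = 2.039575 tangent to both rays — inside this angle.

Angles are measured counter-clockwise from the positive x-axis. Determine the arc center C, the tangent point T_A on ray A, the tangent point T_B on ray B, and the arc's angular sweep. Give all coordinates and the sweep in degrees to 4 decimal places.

bisector direction at 163.4578° = (-0.958610,0.284721)
center distance |VC| = r/sin(θ/2) = 2.039575/sin(59.1194°) = 2.376466
C = V + |VC|·bis = (12.5710,18.0501)
T_A = V + ((C−V)·d_A)·d_A = V + 1.2197·d_A = (14.5471,18.5552)
T_B = V + ((C−V)·d_B)·d_B = V + 1.2197·d_B = (13.9510,16.5483)
sweep = 180° − θ = 61.7612°

center=(12.5710,18.0501) T_A=(14.5471,18.5552) T_B=(13.9510,16.5483) sweep=61.7612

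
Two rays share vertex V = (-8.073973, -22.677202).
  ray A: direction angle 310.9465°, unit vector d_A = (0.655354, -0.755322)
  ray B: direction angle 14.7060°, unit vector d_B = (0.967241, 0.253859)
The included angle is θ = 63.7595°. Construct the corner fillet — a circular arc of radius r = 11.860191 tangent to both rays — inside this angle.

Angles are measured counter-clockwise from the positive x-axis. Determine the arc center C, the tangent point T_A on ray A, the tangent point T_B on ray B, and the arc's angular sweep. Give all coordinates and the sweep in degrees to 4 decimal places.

center=(13.3814,-29.3080) T_A=(4.4231,-37.0806) T_B=(10.3706,-17.8363) sweep=116.2405

bisector direction at 342.8262° = (0.955414,-0.295270)
center distance |VC| = r/sin(θ/2) = 11.860191/sin(31.8798°) = 22.456603
C = V + |VC|·bis = (13.3814,-29.3080)
T_A = V + ((C−V)·d_A)·d_A = V + 19.0692·d_A = (4.4231,-37.0806)
T_B = V + ((C−V)·d_B)·d_B = V + 19.0692·d_B = (10.3706,-17.8363)
sweep = 180° − θ = 116.2405°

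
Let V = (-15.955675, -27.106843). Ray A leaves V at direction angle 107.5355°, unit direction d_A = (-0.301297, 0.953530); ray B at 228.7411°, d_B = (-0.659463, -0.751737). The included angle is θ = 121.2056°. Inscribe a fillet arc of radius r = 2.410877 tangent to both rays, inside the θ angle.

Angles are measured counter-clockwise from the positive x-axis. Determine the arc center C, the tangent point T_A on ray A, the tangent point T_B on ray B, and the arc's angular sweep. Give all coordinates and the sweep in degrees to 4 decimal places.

bisector direction at 168.1383° = (-0.978647,0.205550)
center distance |VC| = r/sin(θ/2) = 2.410877/sin(60.6028°) = 2.767186
C = V + |VC|·bis = (-18.6638,-26.5380)
T_A = V + ((C−V)·d_A)·d_A = V + 1.3583·d_A = (-16.3649,-25.8117)
T_B = V + ((C−V)·d_B)·d_B = V + 1.3583·d_B = (-16.8514,-28.1279)
sweep = 180° − θ = 58.7944°

center=(-18.6638,-26.5380) T_A=(-16.3649,-25.8117) T_B=(-16.8514,-28.1279) sweep=58.7944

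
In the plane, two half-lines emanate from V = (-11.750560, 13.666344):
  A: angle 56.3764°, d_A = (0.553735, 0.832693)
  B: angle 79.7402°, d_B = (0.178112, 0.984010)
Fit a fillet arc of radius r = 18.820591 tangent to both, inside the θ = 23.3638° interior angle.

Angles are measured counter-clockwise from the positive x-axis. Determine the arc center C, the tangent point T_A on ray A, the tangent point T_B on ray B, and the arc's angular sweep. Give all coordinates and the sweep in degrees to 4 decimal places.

center=(22.9819,99.8847) T_A=(38.6537,89.4631) T_B=(4.4622,103.2369) sweep=156.6362

bisector direction at 68.0583° = (0.373663,0.927565)
center distance |VC| = r/sin(θ/2) = 18.820591/sin(11.6819°) = 92.951314
C = V + |VC|·bis = (22.9819,99.8847)
T_A = V + ((C−V)·d_A)·d_A = V + 91.0260·d_A = (38.6537,89.4631)
T_B = V + ((C−V)·d_B)·d_B = V + 91.0260·d_B = (4.4622,103.2369)
sweep = 180° − θ = 156.6362°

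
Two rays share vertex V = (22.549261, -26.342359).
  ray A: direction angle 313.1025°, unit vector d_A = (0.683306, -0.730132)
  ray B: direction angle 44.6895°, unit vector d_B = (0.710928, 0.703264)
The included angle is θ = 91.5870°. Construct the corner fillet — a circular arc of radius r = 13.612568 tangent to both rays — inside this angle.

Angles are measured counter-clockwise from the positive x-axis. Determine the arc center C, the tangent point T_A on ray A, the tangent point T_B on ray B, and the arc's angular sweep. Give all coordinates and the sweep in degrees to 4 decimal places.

bisector direction at 358.8960° = (0.999814,-0.019267)
center distance |VC| = r/sin(θ/2) = 13.612568/sin(45.7935°) = 18.989913
C = V + |VC|·bis = (41.5356,-26.7082)
T_A = V + ((C−V)·d_A)·d_A = V + 13.2406·d_A = (31.5967,-36.0098)
T_B = V + ((C−V)·d_B)·d_B = V + 13.2406·d_B = (31.9624,-17.0307)
sweep = 180° − θ = 88.4130°

center=(41.5356,-26.7082) T_A=(31.5967,-36.0098) T_B=(31.9624,-17.0307) sweep=88.4130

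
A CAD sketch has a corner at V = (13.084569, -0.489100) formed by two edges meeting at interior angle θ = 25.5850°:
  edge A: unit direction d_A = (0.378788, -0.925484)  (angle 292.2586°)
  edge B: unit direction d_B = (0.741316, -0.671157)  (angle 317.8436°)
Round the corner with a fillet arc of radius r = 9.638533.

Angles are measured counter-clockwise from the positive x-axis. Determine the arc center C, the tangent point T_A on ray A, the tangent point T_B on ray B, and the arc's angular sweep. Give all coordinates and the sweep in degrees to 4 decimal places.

center=(38.0844,-36.1248) T_A=(29.1641,-39.7758) T_B=(44.5533,-28.9796) sweep=154.4150

bisector direction at 305.0511° = (0.574307,-0.818640)
center distance |VC| = r/sin(θ/2) = 9.638533/sin(12.7925°) = 43.530377
C = V + |VC|·bis = (38.0844,-36.1248)
T_A = V + ((C−V)·d_A)·d_A = V + 42.4499·d_A = (29.1641,-39.7758)
T_B = V + ((C−V)·d_B)·d_B = V + 42.4499·d_B = (44.5533,-28.9796)
sweep = 180° − θ = 154.4150°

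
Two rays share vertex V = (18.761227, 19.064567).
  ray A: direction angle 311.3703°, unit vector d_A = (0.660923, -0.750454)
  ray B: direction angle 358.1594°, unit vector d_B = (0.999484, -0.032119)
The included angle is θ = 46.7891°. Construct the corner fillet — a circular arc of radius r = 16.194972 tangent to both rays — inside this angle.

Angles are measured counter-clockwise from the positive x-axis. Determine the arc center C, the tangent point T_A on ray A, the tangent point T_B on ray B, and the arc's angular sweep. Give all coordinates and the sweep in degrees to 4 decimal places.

center=(55.6559,1.6756) T_A=(43.5023,-9.0280) T_B=(56.1761,17.8622) sweep=133.2109

bisector direction at 334.7648° = (0.904566,-0.426334)
center distance |VC| = r/sin(θ/2) = 16.194972/sin(23.3945°) = 40.787155
C = V + |VC|·bis = (55.6559,1.6756)
T_A = V + ((C−V)·d_A)·d_A = V + 37.4341·d_A = (43.5023,-9.0280)
T_B = V + ((C−V)·d_B)·d_B = V + 37.4341·d_B = (56.1761,17.8622)
sweep = 180° − θ = 133.2109°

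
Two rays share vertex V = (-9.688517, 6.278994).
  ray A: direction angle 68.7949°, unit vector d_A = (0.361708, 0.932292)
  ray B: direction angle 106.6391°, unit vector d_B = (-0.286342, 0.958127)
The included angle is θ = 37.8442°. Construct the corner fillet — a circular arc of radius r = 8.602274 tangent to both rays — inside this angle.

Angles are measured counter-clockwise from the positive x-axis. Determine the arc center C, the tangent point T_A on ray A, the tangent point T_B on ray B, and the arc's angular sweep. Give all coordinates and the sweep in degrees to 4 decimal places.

bisector direction at 87.7170° = (0.039835,0.999206)
center distance |VC| = r/sin(θ/2) = 8.602274/sin(18.9221°) = 26.527114
C = V + |VC|·bis = (-8.6318,32.7851)
T_A = V + ((C−V)·d_A)·d_A = V + 25.0936·d_A = (-0.6120,29.6735)
T_B = V + ((C−V)·d_B)·d_B = V + 25.0936·d_B = (-16.8739,30.3219)
sweep = 180° − θ = 142.1558°

center=(-8.6318,32.7851) T_A=(-0.6120,29.6735) T_B=(-16.8739,30.3219) sweep=142.1558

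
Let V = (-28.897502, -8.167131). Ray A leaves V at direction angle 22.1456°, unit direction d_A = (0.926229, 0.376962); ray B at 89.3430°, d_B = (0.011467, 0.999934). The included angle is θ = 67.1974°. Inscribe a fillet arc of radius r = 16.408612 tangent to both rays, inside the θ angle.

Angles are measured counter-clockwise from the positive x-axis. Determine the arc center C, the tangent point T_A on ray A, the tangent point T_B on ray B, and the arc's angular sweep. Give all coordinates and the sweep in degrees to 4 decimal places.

center=(-12.2068,16.3413) T_A=(-6.0214,1.1431) T_B=(-28.6143,16.5294) sweep=112.8026

bisector direction at 55.7443° = (0.562887,0.826534)
center distance |VC| = r/sin(θ/2) = 16.408612/sin(33.5987°) = 29.652011
C = V + |VC|·bis = (-12.2068,16.3413)
T_A = V + ((C−V)·d_A)·d_A = V + 24.6982·d_A = (-6.0214,1.1431)
T_B = V + ((C−V)·d_B)·d_B = V + 24.6982·d_B = (-28.6143,16.5294)
sweep = 180° − θ = 112.8026°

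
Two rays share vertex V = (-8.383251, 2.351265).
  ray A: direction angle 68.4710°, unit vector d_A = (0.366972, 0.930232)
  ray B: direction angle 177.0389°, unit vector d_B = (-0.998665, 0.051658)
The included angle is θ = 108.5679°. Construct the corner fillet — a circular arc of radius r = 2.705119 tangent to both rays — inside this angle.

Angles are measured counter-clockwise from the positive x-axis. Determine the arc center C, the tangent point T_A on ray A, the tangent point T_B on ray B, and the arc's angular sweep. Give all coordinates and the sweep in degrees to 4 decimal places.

bisector direction at 122.7550° = (-0.541047,0.840992)
center distance |VC| = r/sin(θ/2) = 2.705119/sin(54.2839°) = 3.331755
C = V + |VC|·bis = (-10.1859,5.1532)
T_A = V + ((C−V)·d_A)·d_A = V + 1.9450·d_A = (-7.6695,4.1605)
T_B = V + ((C−V)·d_B)·d_B = V + 1.9450·d_B = (-10.3256,2.4517)
sweep = 180° − θ = 71.4321°

center=(-10.1859,5.1532) T_A=(-7.6695,4.1605) T_B=(-10.3256,2.4517) sweep=71.4321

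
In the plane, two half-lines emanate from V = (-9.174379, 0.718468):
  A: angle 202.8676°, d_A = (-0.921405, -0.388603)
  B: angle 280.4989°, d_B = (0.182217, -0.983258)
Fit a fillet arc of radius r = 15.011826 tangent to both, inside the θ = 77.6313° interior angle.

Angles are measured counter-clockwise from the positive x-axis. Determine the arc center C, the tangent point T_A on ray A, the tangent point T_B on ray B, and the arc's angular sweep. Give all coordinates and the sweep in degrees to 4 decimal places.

center=(-20.5346,-20.3650) T_A=(-26.3683,-6.5331) T_B=(-5.7741,-17.6296) sweep=102.3687

bisector direction at 241.6833° = (-0.474346,-0.880339)
center distance |VC| = r/sin(θ/2) = 15.011826/sin(38.8156°) = 23.949309
C = V + |VC|·bis = (-20.5346,-20.3650)
T_A = V + ((C−V)·d_A)·d_A = V + 18.6605·d_A = (-26.3683,-6.5331)
T_B = V + ((C−V)·d_B)·d_B = V + 18.6605·d_B = (-5.7741,-17.6296)
sweep = 180° − θ = 102.3687°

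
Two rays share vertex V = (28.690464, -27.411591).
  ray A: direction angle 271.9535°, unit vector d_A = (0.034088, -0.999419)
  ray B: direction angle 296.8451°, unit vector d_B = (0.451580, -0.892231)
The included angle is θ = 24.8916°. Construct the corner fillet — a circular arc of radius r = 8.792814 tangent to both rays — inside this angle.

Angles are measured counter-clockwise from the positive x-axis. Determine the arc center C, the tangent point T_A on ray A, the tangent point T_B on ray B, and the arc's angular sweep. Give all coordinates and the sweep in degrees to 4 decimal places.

bisector direction at 284.3993° = (0.248678,-0.968586)
center distance |VC| = r/sin(θ/2) = 8.792814/sin(12.4458°) = 40.798897
C = V + |VC|·bis = (38.8363,-66.9288)
T_A = V + ((C−V)·d_A)·d_A = V + 39.8401·d_A = (30.0486,-67.2286)
T_B = V + ((C−V)·d_B)·d_B = V + 39.8401·d_B = (46.6815,-62.9582)
sweep = 180° − θ = 155.1084°

center=(38.8363,-66.9288) T_A=(30.0486,-67.2286) T_B=(46.6815,-62.9582) sweep=155.1084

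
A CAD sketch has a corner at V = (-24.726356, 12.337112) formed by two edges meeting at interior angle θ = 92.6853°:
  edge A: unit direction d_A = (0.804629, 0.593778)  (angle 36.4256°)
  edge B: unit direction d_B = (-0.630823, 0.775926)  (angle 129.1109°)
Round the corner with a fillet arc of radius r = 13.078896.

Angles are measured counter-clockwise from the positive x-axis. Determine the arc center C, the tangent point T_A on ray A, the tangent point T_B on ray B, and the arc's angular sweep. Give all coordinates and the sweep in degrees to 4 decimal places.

center=(-22.4507,30.2710) T_A=(-14.6847,19.7474) T_B=(-32.5989,22.0206) sweep=87.3147

bisector direction at 82.7683° = (0.125883,0.992045)
center distance |VC| = r/sin(θ/2) = 13.078896/sin(46.3426°) = 18.077727
C = V + |VC|·bis = (-22.4507,30.2710)
T_A = V + ((C−V)·d_A)·d_A = V + 12.4799·d_A = (-14.6847,19.7474)
T_B = V + ((C−V)·d_B)·d_B = V + 12.4799·d_B = (-32.5989,22.0206)
sweep = 180° − θ = 87.3147°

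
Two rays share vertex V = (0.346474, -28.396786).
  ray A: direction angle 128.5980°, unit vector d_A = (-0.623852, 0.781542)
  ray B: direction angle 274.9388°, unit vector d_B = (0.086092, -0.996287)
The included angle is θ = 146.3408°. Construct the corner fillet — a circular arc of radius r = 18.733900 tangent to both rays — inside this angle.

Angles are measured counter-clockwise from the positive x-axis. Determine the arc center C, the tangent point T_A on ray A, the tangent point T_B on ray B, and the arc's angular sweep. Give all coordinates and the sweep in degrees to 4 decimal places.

bisector direction at 201.7684° = (-0.928691,-0.370856)
center distance |VC| = r/sin(θ/2) = 18.733900/sin(73.1704°) = 19.572175
C = V + |VC|·bis = (-17.8300,-35.6552)
T_A = V + ((C−V)·d_A)·d_A = V + 5.6667·d_A = (-3.1887,-23.9681)
T_B = V + ((C−V)·d_B)·d_B = V + 5.6667·d_B = (0.8343,-34.0424)
sweep = 180° − θ = 33.6592°

center=(-17.8300,-35.6552) T_A=(-3.1887,-23.9681) T_B=(0.8343,-34.0424) sweep=33.6592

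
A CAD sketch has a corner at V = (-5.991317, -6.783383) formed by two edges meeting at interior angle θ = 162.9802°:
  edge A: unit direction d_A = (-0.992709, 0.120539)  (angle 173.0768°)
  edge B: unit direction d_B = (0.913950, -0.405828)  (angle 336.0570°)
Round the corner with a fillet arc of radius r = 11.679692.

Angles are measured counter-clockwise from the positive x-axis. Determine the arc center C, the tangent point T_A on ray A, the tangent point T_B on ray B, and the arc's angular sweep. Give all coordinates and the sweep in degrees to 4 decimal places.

bisector direction at 254.5669° = (-0.266113,-0.963942)
center distance |VC| = r/sin(θ/2) = 11.679692/sin(81.4901°) = 11.809713
C = V + |VC|·bis = (-9.1340,-18.1673)
T_A = V + ((C−V)·d_A)·d_A = V + 1.7476·d_A = (-7.7262,-6.5727)
T_B = V + ((C−V)·d_B)·d_B = V + 1.7476·d_B = (-4.3941,-7.4926)
sweep = 180° − θ = 17.0198°

center=(-9.1340,-18.1673) T_A=(-7.7262,-6.5727) T_B=(-4.3941,-7.4926) sweep=17.0198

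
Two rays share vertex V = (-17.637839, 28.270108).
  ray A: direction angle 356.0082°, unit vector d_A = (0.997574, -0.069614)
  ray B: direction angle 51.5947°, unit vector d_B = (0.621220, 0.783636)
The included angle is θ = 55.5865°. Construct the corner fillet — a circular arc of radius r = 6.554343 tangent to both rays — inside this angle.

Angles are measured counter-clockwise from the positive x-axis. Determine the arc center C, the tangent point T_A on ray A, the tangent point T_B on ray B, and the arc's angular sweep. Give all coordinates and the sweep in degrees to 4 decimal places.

bisector direction at 23.8014° = (0.914949,0.403568)
center distance |VC| = r/sin(θ/2) = 6.554343/sin(27.7933°) = 14.056595
C = V + |VC|·bis = (-4.7768,33.9429)
T_A = V + ((C−V)·d_A)·d_A = V + 12.4350·d_A = (-5.2330,27.4045)
T_B = V + ((C−V)·d_B)·d_B = V + 12.4350·d_B = (-9.9130,38.0146)
sweep = 180° − θ = 124.4135°

center=(-4.7768,33.9429) T_A=(-5.2330,27.4045) T_B=(-9.9130,38.0146) sweep=124.4135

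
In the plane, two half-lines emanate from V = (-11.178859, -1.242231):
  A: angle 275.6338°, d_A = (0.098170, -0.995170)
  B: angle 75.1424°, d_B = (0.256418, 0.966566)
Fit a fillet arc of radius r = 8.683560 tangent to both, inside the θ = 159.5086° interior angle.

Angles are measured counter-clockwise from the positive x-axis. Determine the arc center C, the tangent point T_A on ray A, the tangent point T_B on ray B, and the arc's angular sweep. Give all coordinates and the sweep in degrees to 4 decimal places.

bisector direction at 355.3881° = (0.996762,-0.080406)
center distance |VC| = r/sin(θ/2) = 8.683560/sin(79.7543°) = 8.824271
C = V + |VC|·bis = (-2.3832,-1.9518)
T_A = V + ((C−V)·d_A)·d_A = V + 1.5696·d_A = (-11.0248,-2.8042)
T_B = V + ((C−V)·d_B)·d_B = V + 1.5696·d_B = (-10.7764,0.2749)
sweep = 180° − θ = 20.4914°

center=(-2.3832,-1.9518) T_A=(-11.0248,-2.8042) T_B=(-10.7764,0.2749) sweep=20.4914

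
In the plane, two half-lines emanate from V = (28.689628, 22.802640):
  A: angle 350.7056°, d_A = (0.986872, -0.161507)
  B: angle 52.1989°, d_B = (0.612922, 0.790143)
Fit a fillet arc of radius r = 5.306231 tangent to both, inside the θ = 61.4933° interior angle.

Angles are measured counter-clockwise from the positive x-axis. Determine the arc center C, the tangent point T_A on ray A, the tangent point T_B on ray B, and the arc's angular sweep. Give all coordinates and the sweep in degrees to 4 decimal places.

center=(38.3497,26.5985) T_A=(37.4927,21.3620) T_B=(34.1570,29.8508) sweep=118.5067

bisector direction at 21.4523° = (0.930723,0.365726)
center distance |VC| = r/sin(θ/2) = 5.306231/sin(30.7466°) = 10.379081
C = V + |VC|·bis = (38.3497,26.5985)
T_A = V + ((C−V)·d_A)·d_A = V + 8.9202·d_A = (37.4927,21.3620)
T_B = V + ((C−V)·d_B)·d_B = V + 8.9202·d_B = (34.1570,29.8508)
sweep = 180° − θ = 118.5067°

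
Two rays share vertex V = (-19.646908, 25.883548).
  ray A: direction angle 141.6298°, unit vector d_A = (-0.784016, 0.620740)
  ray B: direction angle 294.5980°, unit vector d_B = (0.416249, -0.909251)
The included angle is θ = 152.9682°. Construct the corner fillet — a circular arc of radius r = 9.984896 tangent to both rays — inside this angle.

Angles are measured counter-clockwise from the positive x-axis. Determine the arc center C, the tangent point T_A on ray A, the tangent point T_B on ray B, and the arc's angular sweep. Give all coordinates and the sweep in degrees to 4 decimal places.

center=(-27.7266,19.5451) T_A=(-21.5286,27.3734) T_B=(-18.6479,23.7013) sweep=27.0318

bisector direction at 218.1139° = (-0.786785,-0.617227)
center distance |VC| = r/sin(θ/2) = 9.984896/sin(76.4841°) = 10.269303
C = V + |VC|·bis = (-27.7266,19.5451)
T_A = V + ((C−V)·d_A)·d_A = V + 2.4001·d_A = (-21.5286,27.3734)
T_B = V + ((C−V)·d_B)·d_B = V + 2.4001·d_B = (-18.6479,23.7013)
sweep = 180° − θ = 27.0318°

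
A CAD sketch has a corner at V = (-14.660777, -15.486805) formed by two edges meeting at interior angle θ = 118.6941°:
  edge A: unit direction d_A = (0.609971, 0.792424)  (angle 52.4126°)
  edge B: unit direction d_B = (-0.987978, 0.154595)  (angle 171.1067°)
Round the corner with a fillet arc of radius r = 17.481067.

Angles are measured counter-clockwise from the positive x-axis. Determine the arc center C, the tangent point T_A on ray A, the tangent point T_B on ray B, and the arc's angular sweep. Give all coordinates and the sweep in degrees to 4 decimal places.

center=(-22.1938,3.3857) T_A=(-8.3414,-7.2772) T_B=(-24.8963,-13.8852) sweep=61.3059

bisector direction at 111.7596° = (-0.370714,0.928747)
center distance |VC| = r/sin(θ/2) = 17.481067/sin(59.3471°) = 20.320413
C = V + |VC|·bis = (-22.1938,3.3857)
T_A = V + ((C−V)·d_A)·d_A = V + 10.3601·d_A = (-8.3414,-7.2772)
T_B = V + ((C−V)·d_B)·d_B = V + 10.3601·d_B = (-24.8963,-13.8852)
sweep = 180° − θ = 61.3059°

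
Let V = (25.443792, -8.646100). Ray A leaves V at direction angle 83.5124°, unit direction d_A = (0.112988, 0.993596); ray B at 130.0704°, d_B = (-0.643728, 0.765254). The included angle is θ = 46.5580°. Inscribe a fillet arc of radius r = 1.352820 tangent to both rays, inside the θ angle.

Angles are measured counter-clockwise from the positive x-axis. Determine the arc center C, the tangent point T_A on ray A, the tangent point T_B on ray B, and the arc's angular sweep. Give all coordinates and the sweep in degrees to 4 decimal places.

center=(24.4549,-5.3690) T_A=(25.7991,-5.5219) T_B=(23.4197,-6.2398) sweep=133.4420

bisector direction at 106.7914° = (-0.288888,0.957363)
center distance |VC| = r/sin(θ/2) = 1.352820/sin(23.2790°) = 3.423051
C = V + |VC|·bis = (24.4549,-5.3690)
T_A = V + ((C−V)·d_A)·d_A = V + 3.1444·d_A = (25.7991,-5.5219)
T_B = V + ((C−V)·d_B)·d_B = V + 3.1444·d_B = (23.4197,-6.2398)
sweep = 180° − θ = 133.4420°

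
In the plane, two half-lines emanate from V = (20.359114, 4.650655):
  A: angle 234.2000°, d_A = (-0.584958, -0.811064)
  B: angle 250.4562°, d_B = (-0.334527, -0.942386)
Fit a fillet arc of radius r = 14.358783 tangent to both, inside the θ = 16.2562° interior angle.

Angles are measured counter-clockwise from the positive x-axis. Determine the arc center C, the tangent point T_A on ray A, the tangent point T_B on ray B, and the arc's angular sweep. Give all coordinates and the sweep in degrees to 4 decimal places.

center=(-26.8046,-85.2902) T_A=(-38.4505,-76.8909) T_B=(-13.2731,-90.0936) sweep=163.7438

bisector direction at 242.3281° = (-0.464408,-0.885621)
center distance |VC| = r/sin(θ/2) = 14.358783/sin(8.1281°) = 101.556773
C = V + |VC|·bis = (-26.8046,-85.2902)
T_A = V + ((C−V)·d_A)·d_A = V + 100.5366·d_A = (-38.4505,-76.8909)
T_B = V + ((C−V)·d_B)·d_B = V + 100.5366·d_B = (-13.2731,-90.0936)
sweep = 180° − θ = 163.7438°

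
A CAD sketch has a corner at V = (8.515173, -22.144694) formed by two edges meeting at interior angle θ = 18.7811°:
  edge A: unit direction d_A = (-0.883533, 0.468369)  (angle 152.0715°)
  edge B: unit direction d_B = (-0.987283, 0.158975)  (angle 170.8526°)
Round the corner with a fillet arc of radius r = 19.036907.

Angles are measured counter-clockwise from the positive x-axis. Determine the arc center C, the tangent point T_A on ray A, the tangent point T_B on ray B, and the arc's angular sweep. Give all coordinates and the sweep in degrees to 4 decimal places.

bisector direction at 161.4620° = (-0.948113,0.317933)
center distance |VC| = r/sin(θ/2) = 19.036907/sin(9.3905°) = 116.673994
C = V + |VC|·bis = (-102.1050,14.9498)
T_A = V + ((C−V)·d_A)·d_A = V + 115.1105·d_A = (-93.1887,31.7695)
T_B = V + ((C−V)·d_B)·d_B = V + 115.1105·d_B = (-105.1314,-3.8450)
sweep = 180° − θ = 161.2189°

center=(-102.1050,14.9498) T_A=(-93.1887,31.7695) T_B=(-105.1314,-3.8450) sweep=161.2189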